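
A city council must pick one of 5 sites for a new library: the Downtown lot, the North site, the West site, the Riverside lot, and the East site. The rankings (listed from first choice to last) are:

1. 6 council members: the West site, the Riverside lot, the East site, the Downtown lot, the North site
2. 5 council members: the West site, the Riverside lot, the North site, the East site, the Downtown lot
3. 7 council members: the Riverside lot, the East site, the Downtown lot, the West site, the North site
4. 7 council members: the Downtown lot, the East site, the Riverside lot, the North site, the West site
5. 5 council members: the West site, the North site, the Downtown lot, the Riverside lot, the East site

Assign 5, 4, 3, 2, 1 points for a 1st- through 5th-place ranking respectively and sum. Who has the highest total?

the Downtown lot: 6·2 + 5·1 + 7·3 + 7·5 + 5·3 = 88
the North site: 6·1 + 5·3 + 7·1 + 7·2 + 5·4 = 62
the West site: 6·5 + 5·5 + 7·2 + 7·1 + 5·5 = 101
the Riverside lot: 6·4 + 5·4 + 7·5 + 7·3 + 5·2 = 110
the East site: 6·3 + 5·2 + 7·4 + 7·4 + 5·1 = 89
the Riverside lot has the highest Borda score (110).

the Riverside lot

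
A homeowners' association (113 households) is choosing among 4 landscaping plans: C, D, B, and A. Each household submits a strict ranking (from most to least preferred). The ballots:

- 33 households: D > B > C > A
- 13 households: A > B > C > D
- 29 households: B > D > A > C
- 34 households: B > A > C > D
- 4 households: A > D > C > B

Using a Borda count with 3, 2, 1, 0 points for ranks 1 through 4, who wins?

B

C: 33·1 + 13·1 + 29·0 + 34·1 + 4·1 = 84
D: 33·3 + 13·0 + 29·2 + 34·0 + 4·2 = 165
B: 33·2 + 13·2 + 29·3 + 34·3 + 4·0 = 281
A: 33·0 + 13·3 + 29·1 + 34·2 + 4·3 = 148
B has the highest Borda score (281).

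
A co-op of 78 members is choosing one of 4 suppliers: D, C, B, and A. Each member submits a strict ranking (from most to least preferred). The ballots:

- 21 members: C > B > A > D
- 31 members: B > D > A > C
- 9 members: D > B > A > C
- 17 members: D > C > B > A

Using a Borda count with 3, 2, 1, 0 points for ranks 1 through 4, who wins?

B

D: 21·0 + 31·2 + 9·3 + 17·3 = 140
C: 21·3 + 31·0 + 9·0 + 17·2 = 97
B: 21·2 + 31·3 + 9·2 + 17·1 = 170
A: 21·1 + 31·1 + 9·1 + 17·0 = 61
B has the highest Borda score (170).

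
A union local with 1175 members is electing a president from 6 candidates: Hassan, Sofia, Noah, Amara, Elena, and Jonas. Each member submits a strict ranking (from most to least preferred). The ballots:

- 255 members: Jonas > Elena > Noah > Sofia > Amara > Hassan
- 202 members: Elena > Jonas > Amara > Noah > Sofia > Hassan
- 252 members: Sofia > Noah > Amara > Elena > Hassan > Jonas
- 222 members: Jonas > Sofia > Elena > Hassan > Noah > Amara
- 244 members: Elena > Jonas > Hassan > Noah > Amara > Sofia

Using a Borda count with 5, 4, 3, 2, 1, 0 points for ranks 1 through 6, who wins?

Hassan: 255·0 + 202·0 + 252·1 + 222·2 + 244·3 = 1428
Sofia: 255·2 + 202·1 + 252·5 + 222·4 + 244·0 = 2860
Noah: 255·3 + 202·2 + 252·4 + 222·1 + 244·2 = 2887
Amara: 255·1 + 202·3 + 252·3 + 222·0 + 244·1 = 1861
Elena: 255·4 + 202·5 + 252·2 + 222·3 + 244·5 = 4420
Jonas: 255·5 + 202·4 + 252·0 + 222·5 + 244·4 = 4169
Elena has the highest Borda score (4420).

Elena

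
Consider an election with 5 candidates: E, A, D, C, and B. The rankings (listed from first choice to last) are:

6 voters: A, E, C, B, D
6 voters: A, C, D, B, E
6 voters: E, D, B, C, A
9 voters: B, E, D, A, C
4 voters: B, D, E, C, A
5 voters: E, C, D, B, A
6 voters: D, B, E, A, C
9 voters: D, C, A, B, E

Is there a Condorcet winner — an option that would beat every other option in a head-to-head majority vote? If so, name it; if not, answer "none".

Checking pairwise contests:
B beats E 34–17.
E beats A 30–21.
E beats D 26–25.
E beats C 36–15.
D beats B 32–19.
Every option loses at least one head-to-head, so there is no Condorcet winner.

none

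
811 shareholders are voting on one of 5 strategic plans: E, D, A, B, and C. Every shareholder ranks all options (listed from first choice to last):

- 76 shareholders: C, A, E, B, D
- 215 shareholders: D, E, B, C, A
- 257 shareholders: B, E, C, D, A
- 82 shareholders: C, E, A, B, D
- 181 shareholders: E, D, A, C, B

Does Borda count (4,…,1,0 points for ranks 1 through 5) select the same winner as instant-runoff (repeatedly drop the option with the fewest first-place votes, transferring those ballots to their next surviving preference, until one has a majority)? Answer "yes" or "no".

yes

Borda — scores: E 2538, D 1660, A 754, B 1616, C 1542. Winner: E.
Instant-runoff — R1 E 181, D 215, A 0, B 257, C 158 (A out); R2 E 181, D 215, B 257, C 158 (C out); R3 E 339, D 215, B 257 (D out); R4 E 554, B 257 (E winner). Winner: E.
The two methods agree.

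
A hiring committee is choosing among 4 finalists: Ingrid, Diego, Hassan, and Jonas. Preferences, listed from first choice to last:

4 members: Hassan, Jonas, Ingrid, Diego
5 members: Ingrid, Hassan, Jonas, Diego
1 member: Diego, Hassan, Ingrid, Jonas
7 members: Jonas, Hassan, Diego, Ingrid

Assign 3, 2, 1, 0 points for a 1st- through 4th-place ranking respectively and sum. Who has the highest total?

Hassan

Ingrid: 4·1 + 5·3 + 1·1 + 7·0 = 20
Diego: 4·0 + 5·0 + 1·3 + 7·1 = 10
Hassan: 4·3 + 5·2 + 1·2 + 7·2 = 38
Jonas: 4·2 + 5·1 + 1·0 + 7·3 = 34
Hassan has the highest Borda score (38).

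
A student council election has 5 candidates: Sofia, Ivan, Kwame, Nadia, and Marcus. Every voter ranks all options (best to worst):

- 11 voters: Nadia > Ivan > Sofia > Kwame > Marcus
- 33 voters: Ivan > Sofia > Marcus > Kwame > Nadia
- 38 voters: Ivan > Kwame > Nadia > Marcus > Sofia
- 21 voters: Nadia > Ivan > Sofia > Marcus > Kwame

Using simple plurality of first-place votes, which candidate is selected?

Ivan

First-place votes: Sofia 0, Ivan 71, Kwame 0, Nadia 32, Marcus 0.
Ivan has the most first-place votes.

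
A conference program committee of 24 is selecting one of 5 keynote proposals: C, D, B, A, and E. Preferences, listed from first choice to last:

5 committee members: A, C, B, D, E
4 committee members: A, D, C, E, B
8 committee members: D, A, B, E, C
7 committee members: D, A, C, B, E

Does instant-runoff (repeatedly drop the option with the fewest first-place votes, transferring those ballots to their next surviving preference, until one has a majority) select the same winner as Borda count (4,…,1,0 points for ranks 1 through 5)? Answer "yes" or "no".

no

Instant-runoff — R1 C 0, D 15, B 0, A 9, E 0 (D winner). Winner: D.
Borda — scores: C 37, D 77, B 33, A 81, E 12. Winner: A.
The two methods disagree.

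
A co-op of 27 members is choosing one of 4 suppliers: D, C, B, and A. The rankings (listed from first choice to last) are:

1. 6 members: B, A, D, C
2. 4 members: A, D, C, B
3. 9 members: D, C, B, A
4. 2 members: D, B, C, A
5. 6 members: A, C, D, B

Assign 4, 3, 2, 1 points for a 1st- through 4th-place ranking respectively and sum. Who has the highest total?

D

D: 6·2 + 4·3 + 9·4 + 2·4 + 6·2 = 80
C: 6·1 + 4·2 + 9·3 + 2·2 + 6·3 = 63
B: 6·4 + 4·1 + 9·2 + 2·3 + 6·1 = 58
A: 6·3 + 4·4 + 9·1 + 2·1 + 6·4 = 69
D has the highest Borda score (80).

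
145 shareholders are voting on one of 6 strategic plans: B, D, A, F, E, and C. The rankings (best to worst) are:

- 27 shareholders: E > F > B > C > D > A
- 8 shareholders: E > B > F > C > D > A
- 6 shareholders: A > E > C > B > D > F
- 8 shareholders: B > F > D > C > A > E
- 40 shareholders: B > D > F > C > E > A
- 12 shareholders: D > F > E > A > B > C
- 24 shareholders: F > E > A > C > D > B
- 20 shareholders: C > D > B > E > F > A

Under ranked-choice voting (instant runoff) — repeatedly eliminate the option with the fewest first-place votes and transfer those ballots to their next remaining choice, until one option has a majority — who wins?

Round 1: B 48, D 12, A 6, F 24, E 35, C 20. Eliminate A.
Round 2: B 48, D 12, F 24, E 41, C 20. Eliminate D.
Round 3: B 48, F 36, E 41, C 20. Eliminate C.
Round 4: B 68, F 36, E 41. Eliminate F.
Round 5: B 68, E 77. E has a majority.

E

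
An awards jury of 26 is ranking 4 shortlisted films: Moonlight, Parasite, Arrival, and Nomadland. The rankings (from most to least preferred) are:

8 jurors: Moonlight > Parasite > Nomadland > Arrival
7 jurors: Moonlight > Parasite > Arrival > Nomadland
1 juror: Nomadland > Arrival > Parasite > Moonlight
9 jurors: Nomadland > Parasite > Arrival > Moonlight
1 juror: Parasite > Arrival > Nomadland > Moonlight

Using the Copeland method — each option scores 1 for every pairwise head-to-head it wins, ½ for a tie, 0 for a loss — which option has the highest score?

Moonlight: beats Parasite, Arrival, and Nomadland → score 3.
Parasite: beats Arrival and Nomadland; loses to Moonlight → score 2.
Arrival: loses to Moonlight, Parasite, and Nomadland → score 0.
Nomadland: beats Arrival; loses to Moonlight and Parasite → score 1.
Moonlight has the best pairwise record.

Moonlight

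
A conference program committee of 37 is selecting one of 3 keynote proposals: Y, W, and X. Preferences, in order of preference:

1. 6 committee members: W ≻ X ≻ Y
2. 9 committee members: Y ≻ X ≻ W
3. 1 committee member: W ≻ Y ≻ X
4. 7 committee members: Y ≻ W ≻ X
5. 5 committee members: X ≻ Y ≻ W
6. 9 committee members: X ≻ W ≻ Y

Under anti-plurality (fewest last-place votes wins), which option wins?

Last-place votes: Y 15, W 14, X 8.
X is ranked last by the fewest voters, so X wins.

X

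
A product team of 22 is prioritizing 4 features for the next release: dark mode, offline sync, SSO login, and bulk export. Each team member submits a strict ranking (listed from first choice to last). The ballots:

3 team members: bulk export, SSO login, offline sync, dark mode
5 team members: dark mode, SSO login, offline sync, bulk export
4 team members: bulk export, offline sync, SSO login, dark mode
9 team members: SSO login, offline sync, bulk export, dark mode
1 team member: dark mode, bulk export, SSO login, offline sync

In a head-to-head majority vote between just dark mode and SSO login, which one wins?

SSO login

Voters preferring dark mode to SSO login: 6; preferring SSO login to dark mode: 16.
SSO login wins the head-to-head.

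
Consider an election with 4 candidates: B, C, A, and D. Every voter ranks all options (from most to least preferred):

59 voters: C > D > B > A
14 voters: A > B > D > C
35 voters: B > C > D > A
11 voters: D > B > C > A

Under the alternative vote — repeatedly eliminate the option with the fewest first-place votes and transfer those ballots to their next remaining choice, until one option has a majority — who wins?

B

Round 1: B 35, C 59, A 14, D 11. Eliminate D.
Round 2: B 46, C 59, A 14. Eliminate A.
Round 3: B 60, C 59. B has a majority.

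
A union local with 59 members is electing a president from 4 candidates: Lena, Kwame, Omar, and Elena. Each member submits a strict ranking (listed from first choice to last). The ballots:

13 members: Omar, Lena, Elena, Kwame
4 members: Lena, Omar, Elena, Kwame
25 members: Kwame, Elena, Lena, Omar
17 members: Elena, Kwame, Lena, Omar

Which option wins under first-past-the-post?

First-place votes: Lena 4, Kwame 25, Omar 13, Elena 17.
Kwame has the most first-place votes.

Kwame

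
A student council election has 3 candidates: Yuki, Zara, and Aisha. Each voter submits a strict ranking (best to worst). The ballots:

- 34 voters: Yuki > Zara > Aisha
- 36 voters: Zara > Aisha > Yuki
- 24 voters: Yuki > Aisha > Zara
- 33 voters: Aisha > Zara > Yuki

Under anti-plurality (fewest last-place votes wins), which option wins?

Last-place votes: Yuki 69, Zara 24, Aisha 34.
Zara is ranked last by the fewest voters, so Zara wins.

Zara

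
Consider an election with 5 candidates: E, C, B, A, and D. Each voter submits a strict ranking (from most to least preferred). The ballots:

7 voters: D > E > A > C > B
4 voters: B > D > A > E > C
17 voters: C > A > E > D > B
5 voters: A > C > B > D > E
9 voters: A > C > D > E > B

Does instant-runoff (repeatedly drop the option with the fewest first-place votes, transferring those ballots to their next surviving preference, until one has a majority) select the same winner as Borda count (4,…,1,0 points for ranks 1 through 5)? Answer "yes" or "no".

yes

Instant-runoff — R1 E 0, C 17, B 4, A 14, D 7 (E out); R2 C 17, B 4, A 14, D 7 (B out); R3 C 17, A 14, D 11 (D out); R4 C 17, A 25 (A winner). Winner: A.
Borda — scores: E 68, C 117, B 26, A 129, D 80. Winner: A.
The two methods agree.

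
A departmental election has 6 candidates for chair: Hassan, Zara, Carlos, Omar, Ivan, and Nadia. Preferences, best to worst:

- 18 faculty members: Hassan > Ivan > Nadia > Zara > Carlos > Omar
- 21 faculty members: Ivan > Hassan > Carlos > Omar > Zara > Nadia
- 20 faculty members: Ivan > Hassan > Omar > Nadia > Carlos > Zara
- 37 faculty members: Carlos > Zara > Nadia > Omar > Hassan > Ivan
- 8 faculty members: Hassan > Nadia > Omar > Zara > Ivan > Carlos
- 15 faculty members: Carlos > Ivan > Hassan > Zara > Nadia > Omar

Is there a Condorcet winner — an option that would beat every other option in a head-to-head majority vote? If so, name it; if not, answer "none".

Hassan vs Zara: 82–37 for Hassan.
Hassan vs Carlos: 67–52 for Hassan.
Hassan vs Omar: 82–37 for Hassan.
Hassan vs Ivan: 63–56 for Hassan.
Hassan vs Nadia: 82–37 for Hassan.
Hassan beats every other option head-to-head.

Hassan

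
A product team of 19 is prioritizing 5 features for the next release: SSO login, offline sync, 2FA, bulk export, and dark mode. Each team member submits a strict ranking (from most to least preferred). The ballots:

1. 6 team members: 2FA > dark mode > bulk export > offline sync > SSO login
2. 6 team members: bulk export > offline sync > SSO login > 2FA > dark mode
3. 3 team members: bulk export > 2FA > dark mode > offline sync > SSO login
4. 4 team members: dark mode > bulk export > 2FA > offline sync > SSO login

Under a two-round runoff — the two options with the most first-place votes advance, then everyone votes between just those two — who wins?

Round 1 first-place votes: SSO login 0, offline sync 0, 2FA 6, bulk export 9, dark mode 4.
bulk export and 2FA advance.
Runoff: bulk export is preferred to 2FA by 13 voters; 2FA by 6.
bulk export wins the runoff.

bulk export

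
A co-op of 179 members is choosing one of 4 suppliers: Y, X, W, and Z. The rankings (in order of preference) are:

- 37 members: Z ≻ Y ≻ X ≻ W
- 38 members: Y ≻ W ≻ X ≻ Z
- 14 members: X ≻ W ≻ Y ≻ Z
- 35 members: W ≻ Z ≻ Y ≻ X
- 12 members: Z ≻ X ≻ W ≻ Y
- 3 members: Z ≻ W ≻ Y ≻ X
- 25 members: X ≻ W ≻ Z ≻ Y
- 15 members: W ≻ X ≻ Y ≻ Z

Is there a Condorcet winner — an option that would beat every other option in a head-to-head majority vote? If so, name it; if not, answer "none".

W vs Y: 104–75 for W.
W vs X: 91–88 for W.
W vs Z: 127–52 for W.
W beats every other option head-to-head.

W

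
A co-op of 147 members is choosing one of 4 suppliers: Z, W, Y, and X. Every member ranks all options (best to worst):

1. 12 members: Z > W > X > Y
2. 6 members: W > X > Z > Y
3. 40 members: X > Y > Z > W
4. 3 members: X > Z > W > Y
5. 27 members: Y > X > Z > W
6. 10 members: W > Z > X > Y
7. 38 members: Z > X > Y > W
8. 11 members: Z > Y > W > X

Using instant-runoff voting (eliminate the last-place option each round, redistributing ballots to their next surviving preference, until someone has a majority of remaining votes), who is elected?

X

Round 1: Z 61, W 16, Y 27, X 43. Eliminate W.
Round 2: Z 71, Y 27, X 49. Eliminate Y.
Round 3: Z 71, X 76. X has a majority.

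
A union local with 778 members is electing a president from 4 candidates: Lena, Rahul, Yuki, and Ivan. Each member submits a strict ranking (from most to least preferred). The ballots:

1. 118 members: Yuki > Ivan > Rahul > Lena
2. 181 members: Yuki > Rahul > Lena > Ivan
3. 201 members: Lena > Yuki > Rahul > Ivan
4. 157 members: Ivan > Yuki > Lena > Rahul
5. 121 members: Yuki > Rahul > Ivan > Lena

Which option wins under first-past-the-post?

Yuki

First-place votes: Lena 201, Rahul 0, Yuki 420, Ivan 157.
Yuki has the most first-place votes.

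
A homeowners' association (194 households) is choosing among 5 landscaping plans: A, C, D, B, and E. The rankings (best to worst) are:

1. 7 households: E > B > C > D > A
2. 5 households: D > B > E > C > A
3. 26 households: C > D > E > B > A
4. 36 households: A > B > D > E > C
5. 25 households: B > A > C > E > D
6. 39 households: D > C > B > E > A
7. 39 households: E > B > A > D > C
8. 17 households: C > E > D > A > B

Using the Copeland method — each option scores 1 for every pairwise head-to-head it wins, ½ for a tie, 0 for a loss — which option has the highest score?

A: beats C and D; loses to B and E → score 2.
C: beats E; loses to A, D, and B → score 1.
D: beats C and E; loses to A and B → score 2.
B: beats A, C, D, and E → score 4.
E: beats A; loses to C, D, and B → score 1.
B has the best pairwise record.

B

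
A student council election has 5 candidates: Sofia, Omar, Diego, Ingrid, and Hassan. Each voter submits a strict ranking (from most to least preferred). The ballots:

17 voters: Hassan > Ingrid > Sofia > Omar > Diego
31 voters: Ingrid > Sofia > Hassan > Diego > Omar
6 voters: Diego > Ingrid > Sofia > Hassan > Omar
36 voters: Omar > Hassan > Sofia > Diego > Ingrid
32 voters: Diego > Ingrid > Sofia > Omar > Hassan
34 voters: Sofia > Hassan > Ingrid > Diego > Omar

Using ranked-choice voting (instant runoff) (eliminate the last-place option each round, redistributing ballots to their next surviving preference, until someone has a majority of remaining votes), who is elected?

Ingrid

Round 1: Sofia 34, Omar 36, Diego 38, Ingrid 31, Hassan 17. Eliminate Hassan.
Round 2: Sofia 34, Omar 36, Diego 38, Ingrid 48. Eliminate Sofia.
Round 3: Omar 36, Diego 38, Ingrid 82. Ingrid has a majority.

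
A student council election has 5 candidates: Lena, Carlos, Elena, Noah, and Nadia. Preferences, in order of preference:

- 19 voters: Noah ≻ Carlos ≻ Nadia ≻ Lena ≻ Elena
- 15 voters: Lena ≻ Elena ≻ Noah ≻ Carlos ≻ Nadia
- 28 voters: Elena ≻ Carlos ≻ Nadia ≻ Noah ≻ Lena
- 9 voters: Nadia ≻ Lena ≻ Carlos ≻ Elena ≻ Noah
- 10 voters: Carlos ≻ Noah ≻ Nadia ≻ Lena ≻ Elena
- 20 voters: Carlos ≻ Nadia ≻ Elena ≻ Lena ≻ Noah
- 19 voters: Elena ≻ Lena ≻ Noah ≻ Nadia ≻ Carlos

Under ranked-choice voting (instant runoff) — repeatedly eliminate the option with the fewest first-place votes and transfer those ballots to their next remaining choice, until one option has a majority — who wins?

Round 1: Lena 15, Carlos 30, Elena 47, Noah 19, Nadia 9. Eliminate Nadia.
Round 2: Lena 24, Carlos 30, Elena 47, Noah 19. Eliminate Noah.
Round 3: Lena 24, Carlos 49, Elena 47. Eliminate Lena.
Round 4: Carlos 58, Elena 62. Elena has a majority.

Elena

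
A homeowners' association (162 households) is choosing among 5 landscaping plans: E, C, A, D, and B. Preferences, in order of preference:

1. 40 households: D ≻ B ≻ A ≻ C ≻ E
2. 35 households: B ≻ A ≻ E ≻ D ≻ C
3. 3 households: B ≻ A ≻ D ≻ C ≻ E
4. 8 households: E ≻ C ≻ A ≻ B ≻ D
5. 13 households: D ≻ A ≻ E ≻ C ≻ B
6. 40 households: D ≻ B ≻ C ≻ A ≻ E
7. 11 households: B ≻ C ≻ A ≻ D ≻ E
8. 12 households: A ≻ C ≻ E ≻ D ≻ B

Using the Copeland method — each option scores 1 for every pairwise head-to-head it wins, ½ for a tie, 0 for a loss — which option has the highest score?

D

E: loses to C, A, D, and B → score 0.
C: beats E; loses to A, D, and B → score 1.
A: beats E and C; loses to D and B → score 2.
D: beats E, C, A, and B → score 4.
B: beats E, C, and A; loses to D → score 3.
D has the best pairwise record.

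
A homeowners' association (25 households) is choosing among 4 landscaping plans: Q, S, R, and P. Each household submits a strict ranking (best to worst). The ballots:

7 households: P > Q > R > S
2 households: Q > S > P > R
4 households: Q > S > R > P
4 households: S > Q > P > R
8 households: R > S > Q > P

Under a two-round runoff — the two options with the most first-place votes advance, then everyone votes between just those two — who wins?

P

Round 1 first-place votes: Q 6, S 4, R 8, P 7.
R and P advance.
Runoff: R is preferred to P by 12 voters; P by 13.
P wins the runoff.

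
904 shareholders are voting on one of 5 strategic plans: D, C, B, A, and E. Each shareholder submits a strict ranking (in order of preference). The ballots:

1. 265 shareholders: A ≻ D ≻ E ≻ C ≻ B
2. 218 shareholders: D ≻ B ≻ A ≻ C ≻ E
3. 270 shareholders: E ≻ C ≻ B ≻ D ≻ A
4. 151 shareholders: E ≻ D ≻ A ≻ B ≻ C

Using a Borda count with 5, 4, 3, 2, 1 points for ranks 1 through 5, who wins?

D

D: 265·4 + 218·5 + 270·2 + 151·4 = 3294
C: 265·2 + 218·2 + 270·4 + 151·1 = 2197
B: 265·1 + 218·4 + 270·3 + 151·2 = 2249
A: 265·5 + 218·3 + 270·1 + 151·3 = 2702
E: 265·3 + 218·1 + 270·5 + 151·5 = 3118
D has the highest Borda score (3294).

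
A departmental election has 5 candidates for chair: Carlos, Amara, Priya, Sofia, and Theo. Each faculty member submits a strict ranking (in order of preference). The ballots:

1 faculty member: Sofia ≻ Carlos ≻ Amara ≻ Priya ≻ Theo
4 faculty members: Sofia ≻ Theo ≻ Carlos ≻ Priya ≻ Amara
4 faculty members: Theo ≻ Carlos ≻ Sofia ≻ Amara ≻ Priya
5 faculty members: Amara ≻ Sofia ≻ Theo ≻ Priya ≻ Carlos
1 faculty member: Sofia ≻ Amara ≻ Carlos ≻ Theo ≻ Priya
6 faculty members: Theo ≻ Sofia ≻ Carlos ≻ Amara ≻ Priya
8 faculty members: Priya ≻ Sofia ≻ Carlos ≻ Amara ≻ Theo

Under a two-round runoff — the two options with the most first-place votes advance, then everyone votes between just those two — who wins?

Theo

Round 1 first-place votes: Carlos 0, Amara 5, Priya 8, Sofia 6, Theo 10.
Theo and Priya advance.
Runoff: Theo is preferred to Priya by 20 voters; Priya by 9.
Theo wins the runoff.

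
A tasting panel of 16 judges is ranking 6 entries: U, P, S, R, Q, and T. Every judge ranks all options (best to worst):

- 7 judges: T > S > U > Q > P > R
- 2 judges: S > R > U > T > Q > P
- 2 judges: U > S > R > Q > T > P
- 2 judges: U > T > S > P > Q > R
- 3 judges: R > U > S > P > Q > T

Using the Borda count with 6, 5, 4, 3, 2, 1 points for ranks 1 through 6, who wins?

U: 7·4 + 2·4 + 2·6 + 2·6 + 3·5 = 75
P: 7·2 + 2·1 + 2·1 + 2·3 + 3·3 = 33
S: 7·5 + 2·6 + 2·5 + 2·4 + 3·4 = 77
R: 7·1 + 2·5 + 2·4 + 2·1 + 3·6 = 45
Q: 7·3 + 2·2 + 2·3 + 2·2 + 3·2 = 41
T: 7·6 + 2·3 + 2·2 + 2·5 + 3·1 = 65
S has the highest Borda score (77).

S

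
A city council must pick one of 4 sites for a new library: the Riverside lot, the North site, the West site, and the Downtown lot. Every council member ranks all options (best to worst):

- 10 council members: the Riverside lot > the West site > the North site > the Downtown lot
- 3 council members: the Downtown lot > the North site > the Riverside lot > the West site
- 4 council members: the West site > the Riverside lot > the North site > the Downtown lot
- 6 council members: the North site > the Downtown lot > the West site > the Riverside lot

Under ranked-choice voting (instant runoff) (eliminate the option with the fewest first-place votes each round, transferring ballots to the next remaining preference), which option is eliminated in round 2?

the West site

Round 1: the Riverside lot 10, the North site 6, the West site 4, the Downtown lot 3. Eliminate the Downtown lot.
Round 2: the Riverside lot 10, the North site 9, the West site 4. Eliminate the West site.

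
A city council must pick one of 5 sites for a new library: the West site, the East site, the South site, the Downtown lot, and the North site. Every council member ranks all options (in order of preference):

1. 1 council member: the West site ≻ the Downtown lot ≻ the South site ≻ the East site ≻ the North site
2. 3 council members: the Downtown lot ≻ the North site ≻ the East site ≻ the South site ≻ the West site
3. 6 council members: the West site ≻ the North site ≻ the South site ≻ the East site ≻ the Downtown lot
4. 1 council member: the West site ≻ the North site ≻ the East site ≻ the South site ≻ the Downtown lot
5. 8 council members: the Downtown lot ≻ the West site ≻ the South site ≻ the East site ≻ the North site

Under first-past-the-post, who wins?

the Downtown lot

First-place votes: the West site 8, the East site 0, the South site 0, the Downtown lot 11, the North site 0.
the Downtown lot has the most first-place votes.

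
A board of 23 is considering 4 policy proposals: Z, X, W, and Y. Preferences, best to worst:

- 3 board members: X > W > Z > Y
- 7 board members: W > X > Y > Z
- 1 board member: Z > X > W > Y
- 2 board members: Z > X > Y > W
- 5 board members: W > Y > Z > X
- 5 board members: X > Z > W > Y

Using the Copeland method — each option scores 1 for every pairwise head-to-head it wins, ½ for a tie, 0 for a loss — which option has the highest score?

W

Z: loses to X, W, and Y → score 0.
X: beats Z and Y; loses to W → score 2.
W: beats Z, X, and Y → score 3.
Y: beats Z; loses to X and W → score 1.
W has the best pairwise record.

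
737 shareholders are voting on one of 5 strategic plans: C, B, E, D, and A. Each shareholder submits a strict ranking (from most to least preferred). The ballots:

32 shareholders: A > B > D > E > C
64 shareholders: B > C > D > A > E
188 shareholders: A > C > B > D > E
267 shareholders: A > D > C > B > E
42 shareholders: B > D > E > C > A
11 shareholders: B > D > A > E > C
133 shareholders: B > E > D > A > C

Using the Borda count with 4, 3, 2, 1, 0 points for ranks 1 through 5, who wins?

C: 32·0 + 64·3 + 188·3 + 267·2 + 42·1 + 11·0 + 133·0 = 1332
B: 32·3 + 64·4 + 188·2 + 267·1 + 42·4 + 11·4 + 133·4 = 1739
E: 32·1 + 64·0 + 188·0 + 267·0 + 42·2 + 11·1 + 133·3 = 526
D: 32·2 + 64·2 + 188·1 + 267·3 + 42·3 + 11·3 + 133·2 = 1606
A: 32·4 + 64·1 + 188·4 + 267·4 + 42·0 + 11·2 + 133·1 = 2167
A has the highest Borda score (2167).

A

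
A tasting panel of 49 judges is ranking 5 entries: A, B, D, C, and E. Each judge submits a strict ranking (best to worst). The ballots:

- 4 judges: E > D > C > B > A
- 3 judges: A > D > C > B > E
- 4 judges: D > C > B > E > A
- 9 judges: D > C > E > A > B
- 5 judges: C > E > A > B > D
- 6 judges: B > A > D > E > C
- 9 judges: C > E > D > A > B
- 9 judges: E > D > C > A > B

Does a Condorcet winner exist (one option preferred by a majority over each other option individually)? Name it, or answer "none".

none

Checking pairwise contests:
D beats A 35–14.
A beats B 35–14.
E beats D 27–22.
D beats C 35–14.
C beats E 30–19.
Every option loses at least one head-to-head, so there is no Condorcet winner.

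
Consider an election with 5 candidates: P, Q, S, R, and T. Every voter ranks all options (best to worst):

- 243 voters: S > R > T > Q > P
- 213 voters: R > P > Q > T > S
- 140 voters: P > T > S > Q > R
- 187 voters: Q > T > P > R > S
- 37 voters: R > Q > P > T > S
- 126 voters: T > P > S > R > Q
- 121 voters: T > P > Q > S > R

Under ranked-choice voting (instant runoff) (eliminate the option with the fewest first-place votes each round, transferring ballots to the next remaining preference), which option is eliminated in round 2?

Q

Round 1: P 140, Q 187, S 243, R 250, T 247. Eliminate P.
Round 2: Q 187, S 243, R 250, T 387. Eliminate Q.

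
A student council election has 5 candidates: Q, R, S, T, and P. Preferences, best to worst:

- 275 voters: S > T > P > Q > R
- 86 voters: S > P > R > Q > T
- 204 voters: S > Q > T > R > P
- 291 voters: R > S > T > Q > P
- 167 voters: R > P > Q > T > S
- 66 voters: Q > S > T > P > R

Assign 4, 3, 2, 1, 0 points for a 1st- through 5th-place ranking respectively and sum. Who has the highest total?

Q: 275·1 + 86·1 + 204·3 + 291·1 + 167·2 + 66·4 = 1862
R: 275·0 + 86·2 + 204·1 + 291·4 + 167·4 + 66·0 = 2208
S: 275·4 + 86·4 + 204·4 + 291·3 + 167·0 + 66·3 = 3331
T: 275·3 + 86·0 + 204·2 + 291·2 + 167·1 + 66·2 = 2114
P: 275·2 + 86·3 + 204·0 + 291·0 + 167·3 + 66·1 = 1375
S has the highest Borda score (3331).

S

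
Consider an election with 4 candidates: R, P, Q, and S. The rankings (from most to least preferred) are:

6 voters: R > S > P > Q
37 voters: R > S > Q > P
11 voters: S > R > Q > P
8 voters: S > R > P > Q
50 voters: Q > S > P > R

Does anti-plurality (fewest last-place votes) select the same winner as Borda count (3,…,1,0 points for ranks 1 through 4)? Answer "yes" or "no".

yes

Anti-plurality — last-place votes: R 50, P 48, Q 14, S 0. Winner: S.
Borda — scores: R 167, P 64, Q 198, S 243. Winner: S.
The two methods agree.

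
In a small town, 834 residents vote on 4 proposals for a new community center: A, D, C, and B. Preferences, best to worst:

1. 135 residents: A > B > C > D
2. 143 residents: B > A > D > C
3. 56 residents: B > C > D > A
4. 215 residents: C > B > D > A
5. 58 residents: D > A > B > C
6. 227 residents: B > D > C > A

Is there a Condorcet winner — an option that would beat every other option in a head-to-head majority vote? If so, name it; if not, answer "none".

B vs A: 641–193 for B.
B vs D: 776–58 for B.
B vs C: 619–215 for B.
B beats every other option head-to-head.

B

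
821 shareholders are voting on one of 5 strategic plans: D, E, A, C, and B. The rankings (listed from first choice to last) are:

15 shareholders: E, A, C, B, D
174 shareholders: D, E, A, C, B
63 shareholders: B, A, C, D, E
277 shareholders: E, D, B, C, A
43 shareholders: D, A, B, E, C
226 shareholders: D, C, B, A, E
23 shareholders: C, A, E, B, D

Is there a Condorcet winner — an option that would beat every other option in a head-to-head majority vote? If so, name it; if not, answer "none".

D vs E: 506–315 for D.
D vs A: 720–101 for D.
D vs C: 720–101 for D.
D vs B: 720–101 for D.
D beats every other option head-to-head.

D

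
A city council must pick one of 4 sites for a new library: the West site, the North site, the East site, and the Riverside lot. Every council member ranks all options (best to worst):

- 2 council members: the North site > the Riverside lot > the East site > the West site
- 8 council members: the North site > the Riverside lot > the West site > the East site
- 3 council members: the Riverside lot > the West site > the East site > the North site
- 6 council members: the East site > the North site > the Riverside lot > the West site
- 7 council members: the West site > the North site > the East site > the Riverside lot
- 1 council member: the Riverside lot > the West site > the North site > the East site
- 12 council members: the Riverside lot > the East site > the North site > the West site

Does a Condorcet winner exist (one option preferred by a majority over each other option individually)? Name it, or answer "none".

none

Checking pairwise contests:
the North site beats the West site 28–11.
the East site beats the North site 21–18.
the Riverside lot beats the East site 26–13.
the North site beats the Riverside lot 23–16.
Every option loses at least one head-to-head, so there is no Condorcet winner.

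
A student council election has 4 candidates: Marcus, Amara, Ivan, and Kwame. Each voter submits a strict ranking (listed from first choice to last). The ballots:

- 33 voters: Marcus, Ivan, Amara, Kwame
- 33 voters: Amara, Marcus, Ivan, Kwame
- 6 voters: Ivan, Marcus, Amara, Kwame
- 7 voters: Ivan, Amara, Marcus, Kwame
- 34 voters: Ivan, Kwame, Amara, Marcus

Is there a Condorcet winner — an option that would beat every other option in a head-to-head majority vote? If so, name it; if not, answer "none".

none

Checking pairwise contests:
Amara beats Marcus 74–39.
Ivan beats Amara 80–33.
Marcus beats Ivan 66–47.
Marcus beats Kwame 79–34.
Every option loses at least one head-to-head, so there is no Condorcet winner.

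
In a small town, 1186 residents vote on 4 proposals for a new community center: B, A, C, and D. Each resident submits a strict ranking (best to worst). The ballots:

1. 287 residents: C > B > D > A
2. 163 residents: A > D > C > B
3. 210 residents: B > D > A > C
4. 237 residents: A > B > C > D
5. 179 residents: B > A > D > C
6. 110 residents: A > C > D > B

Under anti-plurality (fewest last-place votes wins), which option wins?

Last-place votes: B 273, A 287, C 389, D 237.
D is ranked last by the fewest voters, so D wins.

D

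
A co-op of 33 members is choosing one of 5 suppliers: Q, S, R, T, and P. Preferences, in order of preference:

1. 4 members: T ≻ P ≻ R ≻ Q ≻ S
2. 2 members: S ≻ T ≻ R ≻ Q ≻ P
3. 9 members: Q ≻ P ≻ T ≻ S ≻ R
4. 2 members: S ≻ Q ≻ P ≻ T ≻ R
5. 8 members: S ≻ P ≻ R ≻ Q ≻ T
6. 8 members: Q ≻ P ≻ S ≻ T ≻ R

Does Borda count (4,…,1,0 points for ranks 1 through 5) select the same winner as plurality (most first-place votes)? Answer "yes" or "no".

no

Borda — scores: Q 88, S 73, R 28, T 50, P 91. Winner: P.
Plurality — first-place votes: Q 17, S 12, R 0, T 4, P 0. Winner: Q.
The two methods disagree.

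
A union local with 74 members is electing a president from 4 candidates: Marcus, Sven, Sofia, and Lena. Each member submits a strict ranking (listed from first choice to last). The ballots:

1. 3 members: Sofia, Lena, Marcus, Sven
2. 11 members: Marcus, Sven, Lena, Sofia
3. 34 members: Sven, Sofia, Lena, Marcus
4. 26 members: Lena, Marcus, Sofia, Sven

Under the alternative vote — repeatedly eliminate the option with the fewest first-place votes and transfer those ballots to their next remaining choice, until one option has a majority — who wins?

Round 1: Marcus 11, Sven 34, Sofia 3, Lena 26. Eliminate Sofia.
Round 2: Marcus 11, Sven 34, Lena 29. Eliminate Marcus.
Round 3: Sven 45, Lena 29. Sven has a majority.

Sven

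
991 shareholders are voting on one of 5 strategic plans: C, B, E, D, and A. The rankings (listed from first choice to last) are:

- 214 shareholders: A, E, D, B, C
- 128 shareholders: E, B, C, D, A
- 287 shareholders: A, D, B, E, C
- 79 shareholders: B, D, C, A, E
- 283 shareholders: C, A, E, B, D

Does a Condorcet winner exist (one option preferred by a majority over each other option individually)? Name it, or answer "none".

A

A vs C: 501–490 for A.
A vs B: 784–207 for A.
A vs E: 863–128 for A.
A vs D: 784–207 for A.
A beats every other option head-to-head.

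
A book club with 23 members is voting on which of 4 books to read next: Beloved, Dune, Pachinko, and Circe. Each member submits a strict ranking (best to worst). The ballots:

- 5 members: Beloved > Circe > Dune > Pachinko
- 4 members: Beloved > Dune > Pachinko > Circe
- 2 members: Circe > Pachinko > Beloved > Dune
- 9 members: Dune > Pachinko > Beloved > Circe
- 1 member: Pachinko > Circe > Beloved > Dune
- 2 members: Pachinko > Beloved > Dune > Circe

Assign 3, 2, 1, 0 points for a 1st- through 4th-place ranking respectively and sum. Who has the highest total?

Beloved: 5·3 + 4·3 + 2·1 + 9·1 + 1·1 + 2·2 = 43
Dune: 5·1 + 4·2 + 2·0 + 9·3 + 1·0 + 2·1 = 42
Pachinko: 5·0 + 4·1 + 2·2 + 9·2 + 1·3 + 2·3 = 35
Circe: 5·2 + 4·0 + 2·3 + 9·0 + 1·2 + 2·0 = 18
Beloved has the highest Borda score (43).

Beloved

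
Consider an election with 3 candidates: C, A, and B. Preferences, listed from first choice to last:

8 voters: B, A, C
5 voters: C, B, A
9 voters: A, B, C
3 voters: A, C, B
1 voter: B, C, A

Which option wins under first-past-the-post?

A

First-place votes: C 5, A 12, B 9.
A has the most first-place votes.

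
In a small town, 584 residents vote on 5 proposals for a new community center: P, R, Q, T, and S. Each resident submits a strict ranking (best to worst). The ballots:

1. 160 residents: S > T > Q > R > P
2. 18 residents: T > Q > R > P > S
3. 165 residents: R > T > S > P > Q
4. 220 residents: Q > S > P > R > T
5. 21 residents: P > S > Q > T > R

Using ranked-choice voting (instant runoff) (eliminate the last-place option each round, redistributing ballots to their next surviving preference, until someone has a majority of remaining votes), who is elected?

S

Round 1: P 21, R 165, Q 220, T 18, S 160. Eliminate T.
Round 2: P 21, R 165, Q 238, S 160. Eliminate P.
Round 3: R 165, Q 238, S 181. Eliminate R.
Round 4: Q 238, S 346. S has a majority.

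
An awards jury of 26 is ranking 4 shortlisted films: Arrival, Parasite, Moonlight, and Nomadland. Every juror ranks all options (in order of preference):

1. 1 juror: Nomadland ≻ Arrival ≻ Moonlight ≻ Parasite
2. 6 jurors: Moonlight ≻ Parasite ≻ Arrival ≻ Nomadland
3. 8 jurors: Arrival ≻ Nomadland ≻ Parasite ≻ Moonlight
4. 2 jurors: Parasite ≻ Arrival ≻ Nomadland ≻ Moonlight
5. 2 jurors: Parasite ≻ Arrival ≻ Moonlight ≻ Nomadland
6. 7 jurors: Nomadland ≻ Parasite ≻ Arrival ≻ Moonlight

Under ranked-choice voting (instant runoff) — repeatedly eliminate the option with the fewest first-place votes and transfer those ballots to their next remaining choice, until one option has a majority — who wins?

Round 1: Arrival 8, Parasite 4, Moonlight 6, Nomadland 8. Eliminate Parasite.
Round 2: Arrival 12, Moonlight 6, Nomadland 8. Eliminate Moonlight.
Round 3: Arrival 18, Nomadland 8. Arrival has a majority.

Arrival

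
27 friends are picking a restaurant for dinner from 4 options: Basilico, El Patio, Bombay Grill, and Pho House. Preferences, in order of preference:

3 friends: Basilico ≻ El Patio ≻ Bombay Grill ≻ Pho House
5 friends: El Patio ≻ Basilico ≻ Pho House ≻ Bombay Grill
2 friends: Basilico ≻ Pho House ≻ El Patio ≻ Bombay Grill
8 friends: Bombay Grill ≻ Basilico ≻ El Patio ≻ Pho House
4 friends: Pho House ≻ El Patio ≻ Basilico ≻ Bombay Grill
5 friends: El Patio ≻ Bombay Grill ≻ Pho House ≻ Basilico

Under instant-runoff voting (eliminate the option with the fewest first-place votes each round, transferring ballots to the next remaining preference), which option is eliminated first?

Round 1: Basilico 5, El Patio 10, Bombay Grill 8, Pho House 4. Eliminate Pho House.

Pho House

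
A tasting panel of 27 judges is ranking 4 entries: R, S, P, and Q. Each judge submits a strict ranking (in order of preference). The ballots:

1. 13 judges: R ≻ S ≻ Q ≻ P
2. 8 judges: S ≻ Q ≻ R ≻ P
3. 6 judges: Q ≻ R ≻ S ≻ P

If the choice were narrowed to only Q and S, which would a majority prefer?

S

Voters preferring Q to S: 6; preferring S to Q: 21.
S wins the head-to-head.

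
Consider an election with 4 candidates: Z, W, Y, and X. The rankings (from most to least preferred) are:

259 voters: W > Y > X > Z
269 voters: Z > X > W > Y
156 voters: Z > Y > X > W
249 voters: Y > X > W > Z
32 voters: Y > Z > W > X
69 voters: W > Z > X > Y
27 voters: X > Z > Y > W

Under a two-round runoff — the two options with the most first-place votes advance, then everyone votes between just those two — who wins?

W

Round 1 first-place votes: Z 425, W 328, Y 281, X 27.
Z and W advance.
Runoff: Z is preferred to W by 484 voters; W by 577.
W wins the runoff.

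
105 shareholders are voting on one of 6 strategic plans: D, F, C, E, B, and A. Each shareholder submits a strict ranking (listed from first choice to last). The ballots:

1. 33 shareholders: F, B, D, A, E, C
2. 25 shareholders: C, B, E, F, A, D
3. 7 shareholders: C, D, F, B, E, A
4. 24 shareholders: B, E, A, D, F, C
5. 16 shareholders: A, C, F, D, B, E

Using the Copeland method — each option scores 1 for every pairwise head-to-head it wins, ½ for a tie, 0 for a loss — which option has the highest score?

F

D: beats C and E; loses to F, B, and A → score 2.
F: beats D, C, E, B, and A → score 5.
C: loses to D, F, E, B, and A → score 0.
E: beats C and A; loses to D, F, and B → score 2.
B: beats D, C, E, and A; loses to F → score 4.
A: beats D and C; loses to F, E, and B → score 2.
F has the best pairwise record.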